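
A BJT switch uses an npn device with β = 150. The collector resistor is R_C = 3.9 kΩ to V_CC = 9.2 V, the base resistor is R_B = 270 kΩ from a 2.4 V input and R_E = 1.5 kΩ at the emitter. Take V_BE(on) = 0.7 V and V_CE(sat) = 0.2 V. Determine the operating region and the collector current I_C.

Assume active. Base-emitter loop: I_B = (V_BB − V_BE)/(R_B + (β+1)R_E) = (2.4 − 0.7)/(270 + 151×1.5) = 0.00342 mA.
I_C = β·I_B = 150×0.00342 = 0.514 mA.
V_CE = V_CC − I_C·R_C − I_E·R_E = 9.2 − 0.514×3.9 − 0.517×1.5 = 6.42 V > V_CE(sat), so the active-region assumption holds.

active; I_C ≈ 0.51 mA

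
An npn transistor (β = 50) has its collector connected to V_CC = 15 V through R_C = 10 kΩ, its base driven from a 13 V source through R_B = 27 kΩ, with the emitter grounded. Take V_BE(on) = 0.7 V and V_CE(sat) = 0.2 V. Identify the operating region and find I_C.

Assume active: I_B = (13 − 0.7)/27 = 0.456 mA, giving I_C = β·I_B = 22.8 mA.
But then V_CE = 15 − 22.8×10 = -213 V < V_CE(sat) = 0.2 V — impossible in the active region.
So the transistor is saturated. With V_CE = 0.2 V, I_C = (V_CC − 0.2)/R_C = 14.8/10 = 1.48 mA.
Check: β·I_B = 22.8 mA > I_C = 1.48 mA, confirming saturation.

saturation; I_C ≈ 1.5 mA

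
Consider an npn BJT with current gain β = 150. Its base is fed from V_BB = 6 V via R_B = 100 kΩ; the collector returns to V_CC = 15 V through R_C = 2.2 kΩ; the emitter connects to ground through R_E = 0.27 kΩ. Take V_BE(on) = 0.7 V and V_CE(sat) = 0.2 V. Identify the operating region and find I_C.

Assume active. Base-emitter loop: I_B = (V_BB − V_BE)/(R_B + (β+1)R_E) = (6 − 0.7)/(100 + 151×0.27) = 0.0377 mA.
I_C = β·I_B = 150×0.0377 = 5.65 mA.
V_CE = V_CC − I_C·R_C − I_E·R_E = 15 − 5.65×2.2 − 5.69×0.27 = 1.04 V > V_CE(sat), so the active-region assumption holds.

active; I_C ≈ 5.6 mA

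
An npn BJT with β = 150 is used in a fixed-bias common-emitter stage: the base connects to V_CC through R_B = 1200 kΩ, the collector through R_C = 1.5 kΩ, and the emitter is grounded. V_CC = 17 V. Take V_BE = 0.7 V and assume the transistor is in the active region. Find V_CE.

Base loop: V_CC = I_B·R_B + V_BE, so I_B = (17 − 0.7)/1200 kΩ = 0.0136 mA.
In the active region I_C = β·I_B = 150 × 0.0136 = 2.04 mA.
Collector loop: V_CE = V_CC − I_C·R_C = 17 − 2.04×1.5 = 13.9 V.
Since V_CE = 13.9 V > V_CE(sat) ≈ 0.2 V, the transistor is in the active region as assumed.

V_CE ≈ 14 V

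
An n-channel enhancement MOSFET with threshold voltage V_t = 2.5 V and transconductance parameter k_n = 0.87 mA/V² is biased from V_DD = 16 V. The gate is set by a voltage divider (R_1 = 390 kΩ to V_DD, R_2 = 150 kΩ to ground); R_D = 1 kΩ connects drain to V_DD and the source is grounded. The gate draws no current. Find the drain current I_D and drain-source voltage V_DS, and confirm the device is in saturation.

V_G = V_DD·R_2/(R_1+R_2) = 16×150/540 = 4.44 V. With the source grounded, V_GS = V_G = 4.44 V.
Assume saturation: I_D = (k_n/2)(V_GS − V_t)² = (0.87/2)×(4.44 − 2.5)² = 0.435×1.94² = 1.64 mA.
V_DS = V_DD − I_D·R_D = 16 − 1.64×1 = 14.4 V.
Saturation requires V_DS ≥ V_GS − V_t = 1.94 V; 14.4 ≥ 1.94 ✓.

I_D ≈ 1.6 mA, V_DS ≈ 14 V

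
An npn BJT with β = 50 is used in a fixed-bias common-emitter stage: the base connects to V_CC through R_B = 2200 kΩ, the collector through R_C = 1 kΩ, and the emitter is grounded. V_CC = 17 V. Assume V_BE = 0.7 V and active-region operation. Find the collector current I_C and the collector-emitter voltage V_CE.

I_C ≈ 0.37 mA, V_CE ≈ 17 V

Base loop: V_CC = I_B·R_B + V_BE, so I_B = (17 − 0.7)/2200 kΩ = 0.00741 mA.
In the active region I_C = β·I_B = 50 × 0.00741 = 0.37 mA.
Collector loop: V_CE = V_CC − I_C·R_C = 17 − 0.37×1 = 16.6 V.
Since V_CE = 16.6 V > V_CE(sat) ≈ 0.2 V, the transistor is in the active region as assumed.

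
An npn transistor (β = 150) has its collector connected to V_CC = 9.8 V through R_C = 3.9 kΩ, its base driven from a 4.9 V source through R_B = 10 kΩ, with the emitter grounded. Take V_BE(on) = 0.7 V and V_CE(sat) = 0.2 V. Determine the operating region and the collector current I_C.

Assume active: I_B = (4.9 − 0.7)/10 = 0.42 mA, giving I_C = β·I_B = 63 mA.
But then V_CE = 9.8 − 63×3.9 = -236 V < V_CE(sat) = 0.2 V — impossible in the active region.
So the transistor is saturated. With V_CE = 0.2 V, I_C = (V_CC − 0.2)/R_C = 9.6/3.9 = 2.46 mA.
Check: β·I_B = 63 mA > I_C = 2.46 mA, confirming saturation.

saturation; I_C ≈ 2.5 mA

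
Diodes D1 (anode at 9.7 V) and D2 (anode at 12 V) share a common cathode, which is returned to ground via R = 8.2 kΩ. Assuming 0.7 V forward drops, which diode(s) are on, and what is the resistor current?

Only D2 conducts; I_R ≈ 1.4 mA

Assume both conduct. Then node N would need to be at both 9.7−0.7 = 9 V and 12−0.7 = 11.3 V, which is impossible.
Assume only D2 conducts: V_N = 12 − 0.7 = 11.3 V, so I_R = 11.3/8.2 = 1.38 mA.
Check D1: its anode-to-cathode voltage is 9.7 − 11.3 = -1.6 V < 0.7 V, so it is off. The assumption is consistent.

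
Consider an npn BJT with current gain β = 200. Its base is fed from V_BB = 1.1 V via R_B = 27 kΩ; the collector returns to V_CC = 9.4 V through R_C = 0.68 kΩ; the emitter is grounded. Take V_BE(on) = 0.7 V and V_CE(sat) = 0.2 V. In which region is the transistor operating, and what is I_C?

Assume active. Base-emitter loop: I_B = (V_BB − V_BE)/R_B = (1.1 − 0.7)/27 = 0.0148 mA.
I_C = β·I_B = 200×0.0148 = 2.96 mA.
V_CE = V_CC − I_C·R_C = 9.4 − 2.96×0.68 = 7.39 V > V_CE(sat), so the active-region assumption holds.

active; I_C ≈ 3 mA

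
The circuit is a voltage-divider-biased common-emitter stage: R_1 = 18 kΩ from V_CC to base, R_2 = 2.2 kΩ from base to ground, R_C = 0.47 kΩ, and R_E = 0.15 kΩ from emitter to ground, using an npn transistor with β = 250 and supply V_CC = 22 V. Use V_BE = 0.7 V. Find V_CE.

Thevenize the base divider: V_Th = V_CC·R_2/(R_1+R_2) = 22×2.2/20.2 = 2.4 V, R_Th = R_1‖R_2 = 1.96 kΩ.
Base-emitter loop: V_Th = I_B·R_Th + V_BE + (β+1)I_B·R_E, so I_B = (2.4 − 0.7) / (1.96 + 251×0.15) = 0.0428 mA.
I_C = β·I_B = 250×0.0428 = 10.7 mA, and I_E = (β+1)I_B = 10.7 mA.
V_CE = V_CC − I_C·R_C − I_E·R_E = 22 − 10.7×0.47 − 10.7×0.15 = 15.4 V.
V_CE = 15.4 V > 0.2 V confirms active-region operation.

V_CE ≈ 15 V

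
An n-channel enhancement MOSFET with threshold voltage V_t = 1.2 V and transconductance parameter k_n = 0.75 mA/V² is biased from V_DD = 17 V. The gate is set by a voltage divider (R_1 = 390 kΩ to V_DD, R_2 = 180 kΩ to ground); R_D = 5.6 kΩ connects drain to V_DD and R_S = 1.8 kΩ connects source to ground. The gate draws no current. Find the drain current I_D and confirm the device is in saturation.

V_G = V_DD·R_2/(R_1+R_2) = 17×180/570 = 5.37 V.
Assume saturation: I_D = (k_n/2)(V_GS − V_t)² with V_GS = V_G − I_D·R_S = 5.37 − 1.8·I_D.
Substituting gives 1.22·I_D² − 6.63·I_D + 6.52 = 0, with roots I_D = 1.29 or 4.17 mA.
The root I_D = 4.17 mA gives V_GS = -2.13 V ≤ V_t, so take I_D = 1.29 mA.
Then V_GS = 3.05 V and V_DS = V_DD − I_D(R_D+R_S) = 17 − 1.29×7.4 = 7.48 V.
Saturation requires V_DS ≥ V_GS − V_t = 1.85 V; 7.48 ≥ 1.85 ✓.

I_D ≈ 1.3 mA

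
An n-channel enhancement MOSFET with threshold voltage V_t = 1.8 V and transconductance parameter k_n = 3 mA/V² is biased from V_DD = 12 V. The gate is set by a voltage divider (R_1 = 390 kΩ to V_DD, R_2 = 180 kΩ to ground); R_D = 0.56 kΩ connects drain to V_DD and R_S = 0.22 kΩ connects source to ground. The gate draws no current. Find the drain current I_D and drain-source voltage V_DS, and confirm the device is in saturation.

I_D ≈ 2.8 mA, V_DS ≈ 9.8 V

V_G = V_DD·R_2/(R_1+R_2) = 12×180/570 = 3.79 V.
Assume saturation: I_D = (k_n/2)(V_GS − V_t)² with V_GS = V_G − I_D·R_S = 3.79 − 0.22·I_D.
Substituting gives 0.0726·I_D² − 2.31·I_D + 5.94 = 0, with roots I_D = 2.82 or 29 mA.
The root I_D = 29 mA gives V_GS = -2.6 V ≤ V_t, so take I_D = 2.82 mA.
Then V_GS = 3.17 V and V_DS = V_DD − I_D(R_D+R_S) = 12 − 2.82×0.78 = 9.8 V.
Saturation requires V_DS ≥ V_GS − V_t = 1.37 V; 9.8 ≥ 1.37 ✓.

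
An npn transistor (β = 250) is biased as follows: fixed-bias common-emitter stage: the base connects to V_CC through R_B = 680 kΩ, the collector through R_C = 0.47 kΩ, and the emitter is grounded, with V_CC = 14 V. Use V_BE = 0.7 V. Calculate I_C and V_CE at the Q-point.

I_C ≈ 4.9 mA, V_CE ≈ 12 V

Base loop: V_CC = I_B·R_B + V_BE, so I_B = (14 − 0.7)/680 kΩ = 0.0196 mA.
In the active region I_C = β·I_B = 250 × 0.0196 = 4.89 mA.
Collector loop: V_CE = V_CC − I_C·R_C = 14 − 4.89×0.47 = 11.7 V.
Since V_CE = 11.7 V > V_CE(sat) ≈ 0.2 V, the transistor is in the active region as assumed.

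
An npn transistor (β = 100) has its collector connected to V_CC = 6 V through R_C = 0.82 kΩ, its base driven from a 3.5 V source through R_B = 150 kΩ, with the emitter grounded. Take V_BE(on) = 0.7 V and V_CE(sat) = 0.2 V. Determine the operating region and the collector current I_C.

Assume active. Base-emitter loop: I_B = (V_BB − V_BE)/R_B = (3.5 − 0.7)/150 = 0.0187 mA.
I_C = β·I_B = 100×0.0187 = 1.87 mA.
V_CE = V_CC − I_C·R_C = 6 − 1.87×0.82 = 4.47 V > V_CE(sat), so the active-region assumption holds.

active; I_C ≈ 1.9 mA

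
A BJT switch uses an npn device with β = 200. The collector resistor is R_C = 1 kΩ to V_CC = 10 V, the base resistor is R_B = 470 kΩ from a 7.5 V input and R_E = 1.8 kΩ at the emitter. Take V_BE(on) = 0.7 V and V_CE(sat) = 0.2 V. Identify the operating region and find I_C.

active; I_C ≈ 1.6 mA

Assume active. Base-emitter loop: I_B = (V_BB − V_BE)/(R_B + (β+1)R_E) = (7.5 − 0.7)/(470 + 201×1.8) = 0.00818 mA.
I_C = β·I_B = 200×0.00818 = 1.64 mA.
V_CE = V_CC − I_C·R_C − I_E·R_E = 10 − 1.64×1 − 1.64×1.8 = 5.41 V > V_CE(sat), so the active-region assumption holds.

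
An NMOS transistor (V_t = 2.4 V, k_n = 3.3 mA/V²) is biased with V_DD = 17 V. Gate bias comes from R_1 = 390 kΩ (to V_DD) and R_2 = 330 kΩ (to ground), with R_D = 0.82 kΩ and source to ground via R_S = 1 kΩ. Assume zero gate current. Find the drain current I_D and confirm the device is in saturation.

I_D ≈ 3.9 mA

V_G = V_DD·R_2/(R_1+R_2) = 17×330/720 = 7.79 V.
Assume saturation: I_D = (k_n/2)(V_GS − V_t)² with V_GS = V_G − I_D·R_S = 7.79 − 1·I_D.
Substituting gives 1.65·I_D² − 18.8·I_D + 48 = 0, with roots I_D = 3.86 or 7.53 mA.
The root I_D = 7.53 mA gives V_GS = 0.264 V ≤ V_t, so take I_D = 3.86 mA.
Then V_GS = 3.93 V and V_DS = V_DD − I_D(R_D+R_S) = 17 − 3.86×1.82 = 9.97 V.
Saturation requires V_DS ≥ V_GS − V_t = 1.53 V; 9.97 ≥ 1.53 ✓.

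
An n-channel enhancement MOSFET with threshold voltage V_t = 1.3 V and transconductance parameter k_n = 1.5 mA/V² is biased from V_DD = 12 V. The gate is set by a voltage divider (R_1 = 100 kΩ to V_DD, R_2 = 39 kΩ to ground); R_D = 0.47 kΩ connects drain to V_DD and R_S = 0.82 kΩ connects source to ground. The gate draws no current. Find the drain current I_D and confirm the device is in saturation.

I_D ≈ 1.1 mA

V_G = V_DD·R_2/(R_1+R_2) = 12×39/139 = 3.37 V.
Assume saturation: I_D = (k_n/2)(V_GS − V_t)² with V_GS = V_G − I_D·R_S = 3.37 − 0.82·I_D.
Substituting gives 0.504·I_D² − 3.54·I_D + 3.2 = 0, with roots I_D = 1.07 or 5.96 mA.
The root I_D = 5.96 mA gives V_GS = -1.52 V ≤ V_t, so take I_D = 1.07 mA.
Then V_GS = 2.49 V and V_DS = V_DD − I_D(R_D+R_S) = 12 − 1.07×1.29 = 10.6 V.
Saturation requires V_DS ≥ V_GS − V_t = 1.19 V; 10.6 ≥ 1.19 ✓.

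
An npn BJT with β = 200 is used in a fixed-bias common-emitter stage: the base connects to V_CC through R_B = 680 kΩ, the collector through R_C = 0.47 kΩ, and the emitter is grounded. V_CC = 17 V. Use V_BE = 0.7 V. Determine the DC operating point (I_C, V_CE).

Base loop: V_CC = I_B·R_B + V_BE, so I_B = (17 − 0.7)/680 kΩ = 0.024 mA.
In the active region I_C = β·I_B = 200 × 0.024 = 4.79 mA.
Collector loop: V_CE = V_CC − I_C·R_C = 17 − 4.79×0.47 = 14.7 V.
Since V_CE = 14.7 V > V_CE(sat) ≈ 0.2 V, the transistor is in the active region as assumed.

I_C ≈ 4.8 mA, V_CE ≈ 15 V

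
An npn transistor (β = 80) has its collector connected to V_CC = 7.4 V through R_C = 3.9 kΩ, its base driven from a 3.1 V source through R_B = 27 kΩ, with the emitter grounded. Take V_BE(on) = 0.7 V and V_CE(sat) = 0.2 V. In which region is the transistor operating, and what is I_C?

saturation; I_C ≈ 1.8 mA

Assume active: I_B = (3.1 − 0.7)/27 = 0.0889 mA, giving I_C = β·I_B = 7.11 mA.
But then V_CE = 7.4 − 7.11×3.9 = -20.3 V < V_CE(sat) = 0.2 V — impossible in the active region.
So the transistor is saturated. With V_CE = 0.2 V, I_C = (V_CC − 0.2)/R_C = 7.2/3.9 = 1.85 mA.
Check: β·I_B = 7.11 mA > I_C = 1.85 mA, confirming saturation.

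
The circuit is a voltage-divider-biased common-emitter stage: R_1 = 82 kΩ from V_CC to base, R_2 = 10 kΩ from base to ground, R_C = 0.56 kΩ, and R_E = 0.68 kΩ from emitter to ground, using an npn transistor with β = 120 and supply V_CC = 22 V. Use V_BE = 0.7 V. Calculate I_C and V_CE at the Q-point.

I_C ≈ 2.2 mA, V_CE ≈ 19 V

Thevenize the base divider: V_Th = V_CC·R_2/(R_1+R_2) = 22×10/92 = 2.39 V, R_Th = R_1‖R_2 = 8.91 kΩ.
Base-emitter loop: V_Th = I_B·R_Th + V_BE + (β+1)I_B·R_E, so I_B = (2.39 − 0.7) / (8.91 + 121×0.68) = 0.0185 mA.
I_C = β·I_B = 120×0.0185 = 2.23 mA, and I_E = (β+1)I_B = 2.24 mA.
V_CE = V_CC − I_C·R_C − I_E·R_E = 22 − 2.23×0.56 − 2.24×0.68 = 19.2 V.
V_CE = 19.2 V > 0.2 V confirms active-region operation.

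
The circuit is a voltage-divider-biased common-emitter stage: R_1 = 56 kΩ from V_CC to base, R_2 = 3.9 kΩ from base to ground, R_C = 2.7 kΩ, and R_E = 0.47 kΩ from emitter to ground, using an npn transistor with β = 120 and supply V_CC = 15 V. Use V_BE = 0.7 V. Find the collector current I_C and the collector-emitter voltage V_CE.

Thevenize the base divider: V_Th = V_CC·R_2/(R_1+R_2) = 15×3.9/59.9 = 0.977 V, R_Th = R_1‖R_2 = 3.65 kΩ.
Base-emitter loop: V_Th = I_B·R_Th + V_BE + (β+1)I_B·R_E, so I_B = (0.977 − 0.7) / (3.65 + 121×0.47) = 0.00457 mA.
I_C = β·I_B = 120×0.00457 = 0.549 mA, and I_E = (β+1)I_B = 0.553 mA.
V_CE = V_CC − I_C·R_C − I_E·R_E = 15 − 0.549×2.7 − 0.553×0.47 = 13.3 V.
V_CE = 13.3 V > 0.2 V confirms active-region operation.

I_C ≈ 0.55 mA, V_CE ≈ 13 V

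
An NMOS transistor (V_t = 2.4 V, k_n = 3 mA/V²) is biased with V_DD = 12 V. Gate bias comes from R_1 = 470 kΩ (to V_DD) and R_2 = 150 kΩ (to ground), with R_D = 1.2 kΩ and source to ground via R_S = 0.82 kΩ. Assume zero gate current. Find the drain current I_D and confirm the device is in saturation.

V_G = V_DD·R_2/(R_1+R_2) = 12×150/620 = 2.9 V.
Assume saturation: I_D = (k_n/2)(V_GS − V_t)² with V_GS = V_G − I_D·R_S = 2.9 − 0.82·I_D.
Substituting gives 1.01·I_D² − 2.24·I_D + 0.38 = 0, with roots I_D = 0.185 or 2.03 mA.
The root I_D = 2.03 mA gives V_GS = 1.24 V ≤ V_t, so take I_D = 0.185 mA.
Then V_GS = 2.75 V and V_DS = V_DD − I_D(R_D+R_S) = 12 − 0.185×2.02 = 11.6 V.
Saturation requires V_DS ≥ V_GS − V_t = 0.351 V; 11.6 ≥ 0.351 ✓.

I_D ≈ 0.19 mA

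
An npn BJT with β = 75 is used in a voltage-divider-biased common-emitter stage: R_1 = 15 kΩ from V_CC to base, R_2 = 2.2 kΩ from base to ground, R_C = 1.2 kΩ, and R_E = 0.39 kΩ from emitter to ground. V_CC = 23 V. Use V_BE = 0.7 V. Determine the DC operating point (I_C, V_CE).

Thevenize the base divider: V_Th = V_CC·R_2/(R_1+R_2) = 23×2.2/17.2 = 2.94 V, R_Th = R_1‖R_2 = 1.92 kΩ.
Base-emitter loop: V_Th = I_B·R_Th + V_BE + (β+1)I_B·R_E, so I_B = (2.94 − 0.7) / (1.92 + 76×0.39) = 0.071 mA.
I_C = β·I_B = 75×0.071 = 5.33 mA, and I_E = (β+1)I_B = 5.4 mA.
V_CE = V_CC − I_C·R_C − I_E·R_E = 23 − 5.33×1.2 − 5.4×0.39 = 14.5 V.
V_CE = 14.5 V > 0.2 V confirms active-region operation.

I_C ≈ 5.3 mA, V_CE ≈ 15 V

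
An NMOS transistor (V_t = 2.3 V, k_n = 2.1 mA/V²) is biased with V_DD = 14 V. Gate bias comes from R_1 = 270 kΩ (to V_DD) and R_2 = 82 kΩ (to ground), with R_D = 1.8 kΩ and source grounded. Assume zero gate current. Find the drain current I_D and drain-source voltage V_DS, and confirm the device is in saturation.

I_D ≈ 0.97 mA, V_DS ≈ 12 V

V_G = V_DD·R_2/(R_1+R_2) = 14×82/352 = 3.26 V. With the source grounded, V_GS = V_G = 3.26 V.
Assume saturation: I_D = (k_n/2)(V_GS − V_t)² = (2.1/2)×(3.26 − 2.3)² = 1.05×0.961² = 0.97 mA.
V_DS = V_DD − I_D·R_D = 14 − 0.97×1.8 = 12.3 V.
Saturation requires V_DS ≥ V_GS − V_t = 0.961 V; 12.3 ≥ 0.961 ✓.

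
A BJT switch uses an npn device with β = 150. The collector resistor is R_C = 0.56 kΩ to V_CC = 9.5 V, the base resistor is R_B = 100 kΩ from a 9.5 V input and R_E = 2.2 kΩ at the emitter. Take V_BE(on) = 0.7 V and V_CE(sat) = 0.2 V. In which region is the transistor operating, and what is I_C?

Assume active. Base-emitter loop: I_B = (V_BB − V_BE)/(R_B + (β+1)R_E) = (9.5 − 0.7)/(100 + 151×2.2) = 0.0204 mA.
I_C = β·I_B = 150×0.0204 = 3.05 mA.
V_CE = V_CC − I_C·R_C − I_E·R_E = 9.5 − 3.05×0.56 − 3.07×2.2 = 1.03 V > V_CE(sat), so the active-region assumption holds.

active; I_C ≈ 3.1 mA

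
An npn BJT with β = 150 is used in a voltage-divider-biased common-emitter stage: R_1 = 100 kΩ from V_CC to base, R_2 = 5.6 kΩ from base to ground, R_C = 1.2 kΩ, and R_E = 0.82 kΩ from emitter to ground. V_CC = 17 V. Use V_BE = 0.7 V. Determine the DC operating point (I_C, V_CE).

Thevenize the base divider: V_Th = V_CC·R_2/(R_1+R_2) = 17×5.6/106 = 0.902 V, R_Th = R_1‖R_2 = 5.3 kΩ.
Base-emitter loop: V_Th = I_B·R_Th + V_BE + (β+1)I_B·R_E, so I_B = (0.902 − 0.7) / (5.3 + 151×0.82) = 0.00156 mA.
I_C = β·I_B = 150×0.00156 = 0.234 mA, and I_E = (β+1)I_B = 0.236 mA.
V_CE = V_CC − I_C·R_C − I_E·R_E = 17 − 0.234×1.2 − 0.236×0.82 = 16.5 V.
V_CE = 16.5 V > 0.2 V confirms active-region operation.

I_C ≈ 0.23 mA, V_CE ≈ 17 V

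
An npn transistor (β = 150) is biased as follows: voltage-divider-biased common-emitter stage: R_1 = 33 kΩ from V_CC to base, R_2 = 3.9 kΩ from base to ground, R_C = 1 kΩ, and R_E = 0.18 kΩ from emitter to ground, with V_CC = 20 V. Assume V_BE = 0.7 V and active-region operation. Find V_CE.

Thevenize the base divider: V_Th = V_CC·R_2/(R_1+R_2) = 20×3.9/36.9 = 2.11 V, R_Th = R_1‖R_2 = 3.49 kΩ.
Base-emitter loop: V_Th = I_B·R_Th + V_BE + (β+1)I_B·R_E, so I_B = (2.11 − 0.7) / (3.49 + 151×0.18) = 0.0461 mA.
I_C = β·I_B = 150×0.0461 = 6.92 mA, and I_E = (β+1)I_B = 6.96 mA.
V_CE = V_CC − I_C·R_C − I_E·R_E = 20 − 6.92×1 − 6.96×0.18 = 11.8 V.
V_CE = 11.8 V > 0.2 V confirms active-region operation.

V_CE ≈ 12 V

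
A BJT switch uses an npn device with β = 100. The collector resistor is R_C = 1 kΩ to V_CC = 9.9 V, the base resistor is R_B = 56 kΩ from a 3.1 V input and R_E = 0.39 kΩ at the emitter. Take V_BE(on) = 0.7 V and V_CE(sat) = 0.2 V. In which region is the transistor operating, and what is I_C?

active; I_C ≈ 2.5 mA

Assume active. Base-emitter loop: I_B = (V_BB − V_BE)/(R_B + (β+1)R_E) = (3.1 − 0.7)/(56 + 101×0.39) = 0.0252 mA.
I_C = β·I_B = 100×0.0252 = 2.52 mA.
V_CE = V_CC − I_C·R_C − I_E·R_E = 9.9 − 2.52×1 − 2.54×0.39 = 6.39 V > V_CE(sat), so the active-region assumption holds.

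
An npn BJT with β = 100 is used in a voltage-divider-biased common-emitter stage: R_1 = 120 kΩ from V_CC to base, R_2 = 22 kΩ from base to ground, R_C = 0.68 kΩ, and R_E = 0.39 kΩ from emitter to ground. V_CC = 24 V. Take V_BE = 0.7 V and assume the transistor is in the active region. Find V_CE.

V_CE ≈ 18 V

Thevenize the base divider: V_Th = V_CC·R_2/(R_1+R_2) = 24×22/142 = 3.72 V, R_Th = R_1‖R_2 = 18.6 kΩ.
Base-emitter loop: V_Th = I_B·R_Th + V_BE + (β+1)I_B·R_E, so I_B = (3.72 − 0.7) / (18.6 + 101×0.39) = 0.0521 mA.
I_C = β·I_B = 100×0.0521 = 5.21 mA, and I_E = (β+1)I_B = 5.26 mA.
V_CE = V_CC − I_C·R_C − I_E·R_E = 24 − 5.21×0.68 − 5.26×0.39 = 18.4 V.
V_CE = 18.4 V > 0.2 V confirms active-region operation.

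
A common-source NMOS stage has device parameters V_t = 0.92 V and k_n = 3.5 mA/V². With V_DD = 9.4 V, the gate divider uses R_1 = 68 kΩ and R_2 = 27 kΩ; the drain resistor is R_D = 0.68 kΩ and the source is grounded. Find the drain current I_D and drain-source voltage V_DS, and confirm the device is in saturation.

I_D ≈ 5.4 mA, V_DS ≈ 5.7 V

V_G = V_DD·R_2/(R_1+R_2) = 9.4×27/95 = 2.67 V. With the source grounded, V_GS = V_G = 2.67 V.
Assume saturation: I_D = (k_n/2)(V_GS − V_t)² = (3.5/2)×(2.67 − 0.92)² = 1.75×1.75² = 5.37 mA.
V_DS = V_DD − I_D·R_D = 9.4 − 5.37×0.68 = 5.75 V.
Saturation requires V_DS ≥ V_GS − V_t = 1.75 V; 5.75 ≥ 1.75 ✓.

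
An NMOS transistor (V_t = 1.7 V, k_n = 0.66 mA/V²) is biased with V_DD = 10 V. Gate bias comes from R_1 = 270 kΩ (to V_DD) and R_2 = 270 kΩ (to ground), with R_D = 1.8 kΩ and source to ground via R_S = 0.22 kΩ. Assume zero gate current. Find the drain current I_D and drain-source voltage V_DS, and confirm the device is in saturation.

I_D ≈ 2.5 mA, V_DS ≈ 5 V

V_G = V_DD·R_2/(R_1+R_2) = 10×270/540 = 5 V.
Assume saturation: I_D = (k_n/2)(V_GS − V_t)² with V_GS = V_G − I_D·R_S = 5 − 0.22·I_D.
Substituting gives 0.016·I_D² − 1.48·I_D + 3.59 = 0, with roots I_D = 2.5 or 90.1 mA.
The root I_D = 90.1 mA gives V_GS = -14.8 V ≤ V_t, so take I_D = 2.5 mA.
Then V_GS = 4.45 V and V_DS = V_DD − I_D(R_D+R_S) = 10 − 2.5×2.02 = 4.96 V.
Saturation requires V_DS ≥ V_GS − V_t = 2.75 V; 4.96 ≥ 2.75 ✓.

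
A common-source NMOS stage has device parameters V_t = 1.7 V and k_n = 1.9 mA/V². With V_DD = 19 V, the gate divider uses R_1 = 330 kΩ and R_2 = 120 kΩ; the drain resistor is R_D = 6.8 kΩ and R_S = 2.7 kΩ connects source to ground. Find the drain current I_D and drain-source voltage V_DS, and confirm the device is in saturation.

I_D ≈ 0.89 mA, V_DS ≈ 11 V

V_G = V_DD·R_2/(R_1+R_2) = 19×120/450 = 5.07 V.
Assume saturation: I_D = (k_n/2)(V_GS − V_t)² with V_GS = V_G − I_D·R_S = 5.07 − 2.7·I_D.
Substituting gives 6.93·I_D² − 18.3·I_D + 10.8 = 0, with roots I_D = 0.889 or 1.75 mA.
The root I_D = 1.75 mA gives V_GS = 0.343 V ≤ V_t, so take I_D = 0.889 mA.
Then V_GS = 2.67 V and V_DS = V_DD − I_D(R_D+R_S) = 19 − 0.889×9.5 = 10.6 V.
Saturation requires V_DS ≥ V_GS − V_t = 0.967 V; 10.6 ≥ 0.967 ✓.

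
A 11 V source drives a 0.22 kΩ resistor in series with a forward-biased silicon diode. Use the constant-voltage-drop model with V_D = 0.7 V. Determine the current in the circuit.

I ≈ 47 mA

KVL around the loop: 11 = V_D + I·R = 0.7 + I × 0.22 kΩ.
So I = (11 − 0.7) / 0.22 kΩ = 10.3 / 0.22 = 46.8 mA.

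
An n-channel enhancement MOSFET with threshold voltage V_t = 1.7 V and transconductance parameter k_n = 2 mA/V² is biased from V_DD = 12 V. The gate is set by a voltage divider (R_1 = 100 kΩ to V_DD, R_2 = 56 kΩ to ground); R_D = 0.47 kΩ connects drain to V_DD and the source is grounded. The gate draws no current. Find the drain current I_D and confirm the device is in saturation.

V_G = V_DD·R_2/(R_1+R_2) = 12×56/156 = 4.31 V. With the source grounded, V_GS = V_G = 4.31 V.
Assume saturation: I_D = (k_n/2)(V_GS − V_t)² = (2/2)×(4.31 − 1.7)² = 1×2.61² = 6.8 mA.
V_DS = V_DD − I_D·R_D = 12 − 6.8×0.47 = 8.8 V.
Saturation requires V_DS ≥ V_GS − V_t = 2.61 V; 8.8 ≥ 2.61 ✓.

I_D ≈ 6.8 mA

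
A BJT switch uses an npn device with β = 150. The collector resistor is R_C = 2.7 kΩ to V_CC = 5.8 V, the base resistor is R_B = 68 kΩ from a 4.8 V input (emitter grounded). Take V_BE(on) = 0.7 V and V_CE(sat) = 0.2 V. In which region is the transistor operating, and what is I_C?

Assume active: I_B = (4.8 − 0.7)/68 = 0.0603 mA, giving I_C = β·I_B = 9.04 mA.
But then V_CE = 5.8 − 9.04×2.7 = -18.6 V < V_CE(sat) = 0.2 V — impossible in the active region.
So the transistor is saturated. With V_CE = 0.2 V, I_C = (V_CC − 0.2)/R_C = 5.6/2.7 = 2.07 mA.
Check: β·I_B = 9.04 mA > I_C = 2.07 mA, confirming saturation.

saturation; I_C ≈ 2.1 mA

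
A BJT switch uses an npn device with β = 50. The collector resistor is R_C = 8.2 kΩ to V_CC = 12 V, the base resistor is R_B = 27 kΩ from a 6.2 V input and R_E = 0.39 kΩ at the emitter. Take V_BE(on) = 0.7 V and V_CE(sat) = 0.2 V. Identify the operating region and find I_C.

Assume active: I_B = (6.2 − 0.7)/(27 + 51×0.39) = 0.117 mA, I_C = β·I_B = 5.86 mA.
Then V_CE = 12 − 5.86×8.2 − 5.98×0.39 = -38.4 V < 0.2 V — the active assumption fails.
Re-solve with V_CE = 0.2 V. KCL at the emitter: V_E/R_E = (V_BB−0.7−V_E)/R_B + (V_CC−0.2−V_E)/R_C, giving V_E = 0.603 V.
I_C = (V_CC − 0.2 − V_E)/R_C = (11.8 − 0.603)/8.2 = 1.37 mA.
Check: I_B = (5.5 − 0.603)/27 = 0.181 mA, and β·I_B = 9.07 mA > I_C, confirming saturation.

saturation; I_C ≈ 1.4 mA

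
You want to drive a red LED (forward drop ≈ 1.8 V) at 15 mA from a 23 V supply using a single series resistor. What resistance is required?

The resistor drops V_S − V_D = 23 − 1.8 = 21.2 V at 15 mA.
R = 21.2 V / 15 mA = 1.41 kΩ.

R ≈ 1.4 kΩ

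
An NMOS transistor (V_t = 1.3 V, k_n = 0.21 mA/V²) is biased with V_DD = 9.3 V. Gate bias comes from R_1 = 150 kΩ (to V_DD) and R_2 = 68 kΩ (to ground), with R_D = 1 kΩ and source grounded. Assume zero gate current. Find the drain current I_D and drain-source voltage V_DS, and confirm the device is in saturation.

V_G = V_DD·R_2/(R_1+R_2) = 9.3×68/218 = 2.9 V. With the source grounded, V_GS = V_G = 2.9 V.
Assume saturation: I_D = (k_n/2)(V_GS − V_t)² = (0.21/2)×(2.9 − 1.3)² = 0.105×1.6² = 0.269 mA.
V_DS = V_DD − I_D·R_D = 9.3 − 0.269×1 = 9.03 V.
Saturation requires V_DS ≥ V_GS − V_t = 1.6 V; 9.03 ≥ 1.6 ✓.

I_D ≈ 0.27 mA, V_DS ≈ 9 V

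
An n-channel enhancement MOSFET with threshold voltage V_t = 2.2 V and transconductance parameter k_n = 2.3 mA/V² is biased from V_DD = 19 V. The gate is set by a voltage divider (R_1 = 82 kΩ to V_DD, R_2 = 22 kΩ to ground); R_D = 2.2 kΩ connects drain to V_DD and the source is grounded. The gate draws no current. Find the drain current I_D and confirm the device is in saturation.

I_D ≈ 3.8 mA

V_G = V_DD·R_2/(R_1+R_2) = 19×22/104 = 4.02 V. With the source grounded, V_GS = V_G = 4.02 V.
Assume saturation: I_D = (k_n/2)(V_GS − V_t)² = (2.3/2)×(4.02 − 2.2)² = 1.15×1.82² = 3.81 mA.
V_DS = V_DD − I_D·R_D = 19 − 3.81×2.2 = 10.6 V.
Saturation requires V_DS ≥ V_GS − V_t = 1.82 V; 10.6 ≥ 1.82 ✓.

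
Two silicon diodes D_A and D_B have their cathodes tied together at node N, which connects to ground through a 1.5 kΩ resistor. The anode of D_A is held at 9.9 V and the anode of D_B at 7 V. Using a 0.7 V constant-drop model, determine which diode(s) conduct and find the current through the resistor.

Only D_A conducts; I_R ≈ 6.1 mA

Assume both conduct. Then node N would need to be at both 9.9−0.7 = 9.2 V and 7−0.7 = 6.3 V, which is impossible.
Assume only D_A conducts: V_N = 9.9 − 0.7 = 9.2 V, so I_R = 9.2/1.5 = 6.13 mA.
Check D_B: its anode-to-cathode voltage is 7 − 9.2 = -2.2 V < 0.7 V, so it is off. The assumption is consistent.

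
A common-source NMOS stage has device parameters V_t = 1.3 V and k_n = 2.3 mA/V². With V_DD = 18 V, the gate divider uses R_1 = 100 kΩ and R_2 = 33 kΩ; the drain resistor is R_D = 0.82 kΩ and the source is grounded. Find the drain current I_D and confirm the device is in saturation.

V_G = V_DD·R_2/(R_1+R_2) = 18×33/133 = 4.47 V. With the source grounded, V_GS = V_G = 4.47 V.
Assume saturation: I_D = (k_n/2)(V_GS − V_t)² = (2.3/2)×(4.47 − 1.3)² = 1.15×3.17² = 11.5 mA.
V_DS = V_DD − I_D·R_D = 18 − 11.5×0.82 = 8.55 V.
Saturation requires V_DS ≥ V_GS − V_t = 3.17 V; 8.55 ≥ 3.17 ✓.

I_D ≈ 12 mA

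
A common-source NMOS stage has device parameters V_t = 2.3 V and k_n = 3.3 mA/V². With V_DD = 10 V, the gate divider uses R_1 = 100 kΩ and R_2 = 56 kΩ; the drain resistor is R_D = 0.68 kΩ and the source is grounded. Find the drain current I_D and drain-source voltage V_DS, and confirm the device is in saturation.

I_D ≈ 2.7 mA, V_DS ≈ 8.1 V

V_G = V_DD·R_2/(R_1+R_2) = 10×56/156 = 3.59 V. With the source grounded, V_GS = V_G = 3.59 V.
Assume saturation: I_D = (k_n/2)(V_GS − V_t)² = (3.3/2)×(3.59 − 2.3)² = 1.65×1.29² = 2.74 mA.
V_DS = V_DD − I_D·R_D = 10 − 2.74×0.68 = 8.13 V.
Saturation requires V_DS ≥ V_GS − V_t = 1.29 V; 8.13 ≥ 1.29 ✓.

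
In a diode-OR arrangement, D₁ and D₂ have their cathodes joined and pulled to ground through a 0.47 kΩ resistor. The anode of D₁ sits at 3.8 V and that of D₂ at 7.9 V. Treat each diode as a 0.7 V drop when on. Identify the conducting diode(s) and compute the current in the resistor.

Assume both conduct. Then node N would need to be at both 3.8−0.7 = 3.1 V and 7.9−0.7 = 7.2 V, which is impossible.
Assume only D₂ conducts: V_N = 7.9 − 0.7 = 7.2 V, so I_R = 7.2/0.47 = 15.3 mA.
Check D₁: its anode-to-cathode voltage is 3.8 − 7.2 = -3.4 V < 0.7 V, so it is off. The assumption is consistent.

Only D₂ conducts; I_R ≈ 15 mA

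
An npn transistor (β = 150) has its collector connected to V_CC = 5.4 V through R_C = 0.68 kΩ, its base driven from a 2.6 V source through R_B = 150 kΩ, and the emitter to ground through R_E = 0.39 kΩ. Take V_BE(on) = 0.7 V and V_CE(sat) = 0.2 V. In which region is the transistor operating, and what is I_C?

Assume active. Base-emitter loop: I_B = (V_BB − V_BE)/(R_B + (β+1)R_E) = (2.6 − 0.7)/(150 + 151×0.39) = 0.0091 mA.
I_C = β·I_B = 150×0.0091 = 1.36 mA.
V_CE = V_CC − I_C·R_C − I_E·R_E = 5.4 − 1.36×0.68 − 1.37×0.39 = 3.94 V > V_CE(sat), so the active-region assumption holds.

active; I_C ≈ 1.4 mA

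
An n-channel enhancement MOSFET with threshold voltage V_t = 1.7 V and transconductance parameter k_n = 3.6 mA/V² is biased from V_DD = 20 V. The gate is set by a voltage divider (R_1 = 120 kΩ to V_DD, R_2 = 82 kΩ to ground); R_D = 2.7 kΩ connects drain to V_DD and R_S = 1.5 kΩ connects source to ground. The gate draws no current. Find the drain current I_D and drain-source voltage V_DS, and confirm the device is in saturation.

I_D ≈ 3.4 mA, V_DS ≈ 5.9 V

V_G = V_DD·R_2/(R_1+R_2) = 20×82/202 = 8.12 V.
Assume saturation: I_D = (k_n/2)(V_GS − V_t)² with V_GS = V_G − I_D·R_S = 8.12 − 1.5·I_D.
Substituting gives 4.05·I_D² − 35.7·I_D + 74.2 = 0, with roots I_D = 3.37 or 5.44 mA.
The root I_D = 5.44 mA gives V_GS = -0.0381 V ≤ V_t, so take I_D = 3.37 mA.
Then V_GS = 3.07 V and V_DS = V_DD − I_D(R_D+R_S) = 20 − 3.37×4.2 = 5.86 V.
Saturation requires V_DS ≥ V_GS − V_t = 1.37 V; 5.86 ≥ 1.37 ✓.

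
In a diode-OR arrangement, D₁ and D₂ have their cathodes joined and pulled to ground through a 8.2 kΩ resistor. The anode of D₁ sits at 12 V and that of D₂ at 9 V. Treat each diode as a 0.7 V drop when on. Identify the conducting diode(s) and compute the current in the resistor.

Assume both conduct. Then node N would need to be at both 12−0.7 = 11.3 V and 9−0.7 = 8.3 V, which is impossible.
Assume only D₁ conducts: V_N = 12 − 0.7 = 11.3 V, so I_R = 11.3/8.2 = 1.38 mA.
Check D₂: its anode-to-cathode voltage is 9 − 11.3 = -2.3 V < 0.7 V, so it is off. The assumption is consistent.

Only D₁ conducts; I_R ≈ 1.4 mA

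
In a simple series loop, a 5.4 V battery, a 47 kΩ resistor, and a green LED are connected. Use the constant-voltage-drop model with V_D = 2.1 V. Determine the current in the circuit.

KVL around the loop: 5.4 = V_D + I·R = 2.1 + I × 47 kΩ.
So I = (5.4 − 2.1) / 47 kΩ = 3.3 / 47 = 0.0702 mA.

I ≈ 0.07 mA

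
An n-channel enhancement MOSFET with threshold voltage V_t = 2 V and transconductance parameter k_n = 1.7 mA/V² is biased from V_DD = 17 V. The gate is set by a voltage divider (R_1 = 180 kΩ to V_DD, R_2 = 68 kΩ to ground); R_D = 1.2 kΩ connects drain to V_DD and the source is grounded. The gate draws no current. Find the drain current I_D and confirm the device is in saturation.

V_G = V_DD·R_2/(R_1+R_2) = 17×68/248 = 4.66 V. With the source grounded, V_GS = V_G = 4.66 V.
Assume saturation: I_D = (k_n/2)(V_GS − V_t)² = (1.7/2)×(4.66 − 2)² = 0.85×2.66² = 6.02 mA.
V_DS = V_DD − I_D·R_D = 17 − 6.02×1.2 = 9.78 V.
Saturation requires V_DS ≥ V_GS − V_t = 2.66 V; 9.78 ≥ 2.66 ✓.

I_D ≈ 6 mA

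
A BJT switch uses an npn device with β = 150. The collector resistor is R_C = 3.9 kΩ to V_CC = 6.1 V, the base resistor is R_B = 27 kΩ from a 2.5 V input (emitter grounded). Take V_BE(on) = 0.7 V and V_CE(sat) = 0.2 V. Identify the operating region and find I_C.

Assume active: I_B = (2.5 − 0.7)/27 = 0.0667 mA, giving I_C = β·I_B = 10 mA.
But then V_CE = 6.1 − 10×3.9 = -32.9 V < V_CE(sat) = 0.2 V — impossible in the active region.
So the transistor is saturated. With V_CE = 0.2 V, I_C = (V_CC − 0.2)/R_C = 5.9/3.9 = 1.51 mA.
Check: β·I_B = 10 mA > I_C = 1.51 mA, confirming saturation.

saturation; I_C ≈ 1.5 mA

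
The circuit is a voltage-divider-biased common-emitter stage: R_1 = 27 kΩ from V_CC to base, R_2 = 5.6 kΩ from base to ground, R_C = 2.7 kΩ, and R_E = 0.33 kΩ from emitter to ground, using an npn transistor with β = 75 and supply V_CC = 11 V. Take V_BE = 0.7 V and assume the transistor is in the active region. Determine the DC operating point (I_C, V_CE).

I_C ≈ 3 mA, V_CE ≈ 1.9 V

Thevenize the base divider: V_Th = V_CC·R_2/(R_1+R_2) = 11×5.6/32.6 = 1.89 V, R_Th = R_1‖R_2 = 4.64 kΩ.
Base-emitter loop: V_Th = I_B·R_Th + V_BE + (β+1)I_B·R_E, so I_B = (1.89 − 0.7) / (4.64 + 76×0.33) = 0.04 mA.
I_C = β·I_B = 75×0.04 = 3 mA, and I_E = (β+1)I_B = 3.04 mA.
V_CE = V_CC − I_C·R_C − I_E·R_E = 11 − 3×2.7 − 3.04×0.33 = 1.89 V.
V_CE = 1.89 V > 0.2 V confirms active-region operation.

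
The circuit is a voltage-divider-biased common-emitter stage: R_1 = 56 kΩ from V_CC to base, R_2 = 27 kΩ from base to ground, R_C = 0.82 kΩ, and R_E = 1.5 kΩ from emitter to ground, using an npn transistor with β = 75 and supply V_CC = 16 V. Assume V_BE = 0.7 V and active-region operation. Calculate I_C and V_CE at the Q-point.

I_C ≈ 2.6 mA, V_CE ≈ 10 V

Thevenize the base divider: V_Th = V_CC·R_2/(R_1+R_2) = 16×27/83 = 5.2 V, R_Th = R_1‖R_2 = 18.2 kΩ.
Base-emitter loop: V_Th = I_B·R_Th + V_BE + (β+1)I_B·R_E, so I_B = (5.2 − 0.7) / (18.2 + 76×1.5) = 0.0341 mA.
I_C = β·I_B = 75×0.0341 = 2.56 mA, and I_E = (β+1)I_B = 2.59 mA.
V_CE = V_CC − I_C·R_C − I_E·R_E = 16 − 2.56×0.82 − 2.59×1.5 = 10 V.
V_CE = 10 V > 0.2 V confirms active-region operation.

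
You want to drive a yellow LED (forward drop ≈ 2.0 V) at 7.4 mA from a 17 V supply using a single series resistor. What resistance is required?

R ≈ 2 kΩ

The resistor drops V_S − V_D = 17 − 2.0 = 15 V at 7.4 mA.
R = 15 V / 7.4 mA = 2.03 kΩ.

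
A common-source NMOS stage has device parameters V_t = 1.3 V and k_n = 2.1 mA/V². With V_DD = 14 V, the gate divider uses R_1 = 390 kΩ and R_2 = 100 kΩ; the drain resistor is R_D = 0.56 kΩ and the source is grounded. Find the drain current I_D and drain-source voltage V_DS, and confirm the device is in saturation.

I_D ≈ 2.5 mA, V_DS ≈ 13 V

V_G = V_DD·R_2/(R_1+R_2) = 14×100/490 = 2.86 V. With the source grounded, V_GS = V_G = 2.86 V.
Assume saturation: I_D = (k_n/2)(V_GS − V_t)² = (2.1/2)×(2.86 − 1.3)² = 1.05×1.56² = 2.55 mA.
V_DS = V_DD − I_D·R_D = 14 − 2.55×0.56 = 12.6 V.
Saturation requires V_DS ≥ V_GS − V_t = 1.56 V; 12.6 ≥ 1.56 ✓.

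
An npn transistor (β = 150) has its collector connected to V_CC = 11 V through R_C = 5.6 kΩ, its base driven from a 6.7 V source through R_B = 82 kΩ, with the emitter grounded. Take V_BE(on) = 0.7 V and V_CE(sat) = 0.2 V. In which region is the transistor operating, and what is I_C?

Assume active: I_B = (6.7 − 0.7)/82 = 0.0732 mA, giving I_C = β·I_B = 11 mA.
But then V_CE = 11 − 11×5.6 = -50.5 V < V_CE(sat) = 0.2 V — impossible in the active region.
So the transistor is saturated. With V_CE = 0.2 V, I_C = (V_CC − 0.2)/R_C = 10.8/5.6 = 1.93 mA.
Check: β·I_B = 11 mA > I_C = 1.93 mA, confirming saturation.

saturation; I_C ≈ 1.9 mA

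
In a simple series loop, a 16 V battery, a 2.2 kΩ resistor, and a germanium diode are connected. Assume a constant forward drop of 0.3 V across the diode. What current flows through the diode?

KVL around the loop: 16 = V_D + I·R = 0.3 + I × 2.2 kΩ.
So I = (16 − 0.3) / 2.2 kΩ = 15.7 / 2.2 = 7.14 mA.

I ≈ 7.1 mA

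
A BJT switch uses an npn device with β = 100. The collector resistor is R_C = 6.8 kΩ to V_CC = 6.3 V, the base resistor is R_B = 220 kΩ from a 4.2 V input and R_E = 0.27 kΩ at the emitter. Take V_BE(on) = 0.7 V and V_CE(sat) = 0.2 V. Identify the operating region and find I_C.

saturation; I_C ≈ 0.86 mA

Assume active: I_B = (4.2 − 0.7)/(220 + 101×0.27) = 0.0142 mA, I_C = β·I_B = 1.42 mA.
Then V_CE = 6.3 − 1.42×6.8 − 1.43×0.27 = -3.71 V < 0.2 V — the active assumption fails.
Re-solve with V_CE = 0.2 V. KCL at the emitter: V_E/R_E = (V_BB−0.7−V_E)/R_B + (V_CC−0.2−V_E)/R_C, giving V_E = 0.237 V.
I_C = (V_CC − 0.2 − V_E)/R_C = (6.1 − 0.237)/6.8 = 0.862 mA.
Check: I_B = (3.5 − 0.237)/220 = 0.0148 mA, and β·I_B = 1.48 mA > I_C, confirming saturation.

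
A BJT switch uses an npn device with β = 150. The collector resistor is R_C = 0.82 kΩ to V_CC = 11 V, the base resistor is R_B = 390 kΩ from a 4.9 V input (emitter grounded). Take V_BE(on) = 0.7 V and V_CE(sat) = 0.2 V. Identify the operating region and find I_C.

Assume active. Base-emitter loop: I_B = (V_BB − V_BE)/R_B = (4.9 − 0.7)/390 = 0.0108 mA.
I_C = β·I_B = 150×0.0108 = 1.62 mA.
V_CE = V_CC − I_C·R_C = 11 − 1.62×0.82 = 9.68 V > V_CE(sat), so the active-region assumption holds.

active; I_C ≈ 1.6 mA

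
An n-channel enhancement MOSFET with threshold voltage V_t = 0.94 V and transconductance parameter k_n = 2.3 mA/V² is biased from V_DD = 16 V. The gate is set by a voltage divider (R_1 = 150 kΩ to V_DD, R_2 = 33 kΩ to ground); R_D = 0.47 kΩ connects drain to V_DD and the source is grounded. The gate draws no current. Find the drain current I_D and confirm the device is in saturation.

V_G = V_DD·R_2/(R_1+R_2) = 16×33/183 = 2.89 V. With the source grounded, V_GS = V_G = 2.89 V.
Assume saturation: I_D = (k_n/2)(V_GS − V_t)² = (2.3/2)×(2.89 − 0.94)² = 1.15×1.95² = 4.35 mA.
V_DS = V_DD − I_D·R_D = 16 − 4.35×0.47 = 14 V.
Saturation requires V_DS ≥ V_GS − V_t = 1.95 V; 14 ≥ 1.95 ✓.

I_D ≈ 4.4 mA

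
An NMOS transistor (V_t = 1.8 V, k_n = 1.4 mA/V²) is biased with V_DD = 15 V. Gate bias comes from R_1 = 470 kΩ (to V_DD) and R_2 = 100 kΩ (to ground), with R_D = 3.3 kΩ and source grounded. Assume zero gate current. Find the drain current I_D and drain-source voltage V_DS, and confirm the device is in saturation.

V_G = V_DD·R_2/(R_1+R_2) = 15×100/570 = 2.63 V. With the source grounded, V_GS = V_G = 2.63 V.
Assume saturation: I_D = (k_n/2)(V_GS − V_t)² = (1.4/2)×(2.63 − 1.8)² = 0.7×0.832² = 0.484 mA.
V_DS = V_DD − I_D·R_D = 15 − 0.484×3.3 = 13.4 V.
Saturation requires V_DS ≥ V_GS − V_t = 0.832 V; 13.4 ≥ 0.832 ✓.

I_D ≈ 0.48 mA, V_DS ≈ 13 V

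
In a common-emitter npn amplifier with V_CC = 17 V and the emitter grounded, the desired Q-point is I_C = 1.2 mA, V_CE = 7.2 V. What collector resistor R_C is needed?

Collector loop: V_CC = I_C·R_C + V_CE.
R_C = (V_CC − V_CE)/I_C = (17 − 7.2)/1.2 = 8.17 kΩ.

R_C ≈ 8.2 kΩ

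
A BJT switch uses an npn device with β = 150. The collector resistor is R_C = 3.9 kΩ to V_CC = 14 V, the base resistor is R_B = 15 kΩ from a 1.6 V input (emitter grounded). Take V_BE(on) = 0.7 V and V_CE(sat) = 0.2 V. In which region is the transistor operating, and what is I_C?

Assume active: I_B = (1.6 − 0.7)/15 = 0.06 mA, giving I_C = β·I_B = 9 mA.
But then V_CE = 14 − 9×3.9 = -21.1 V < V_CE(sat) = 0.2 V — impossible in the active region.
So the transistor is saturated. With V_CE = 0.2 V, I_C = (V_CC − 0.2)/R_C = 13.8/3.9 = 3.54 mA.
Check: β·I_B = 9 mA > I_C = 3.54 mA, confirming saturation.

saturation; I_C ≈ 3.5 mA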